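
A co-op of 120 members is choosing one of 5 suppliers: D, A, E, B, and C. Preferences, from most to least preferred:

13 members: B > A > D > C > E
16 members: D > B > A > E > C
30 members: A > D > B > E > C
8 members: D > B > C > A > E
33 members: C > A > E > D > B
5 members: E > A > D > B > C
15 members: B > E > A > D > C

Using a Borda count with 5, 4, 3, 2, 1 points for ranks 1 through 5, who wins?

D: 13·3 + 16·5 + 30·4 + 8·5 + 33·2 + 5·3 + 15·2 = 390
A: 13·4 + 16·3 + 30·5 + 8·2 + 33·4 + 5·4 + 15·3 = 463
E: 13·1 + 16·2 + 30·2 + 8·1 + 33·3 + 5·5 + 15·4 = 297
B: 13·5 + 16·4 + 30·3 + 8·4 + 33·1 + 5·2 + 15·5 = 369
C: 13·2 + 16·1 + 30·1 + 8·3 + 33·5 + 5·1 + 15·1 = 281
A has the highest Borda score (463).

A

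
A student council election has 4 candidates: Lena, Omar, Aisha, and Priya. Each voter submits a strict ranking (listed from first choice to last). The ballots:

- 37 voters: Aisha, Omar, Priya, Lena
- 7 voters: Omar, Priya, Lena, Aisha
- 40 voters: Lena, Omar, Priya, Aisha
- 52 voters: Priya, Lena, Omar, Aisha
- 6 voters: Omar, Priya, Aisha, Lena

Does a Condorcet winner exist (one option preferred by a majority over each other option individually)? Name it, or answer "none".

Checking pairwise contests:
Priya beats Lena 102–40.
Lena beats Omar 92–50.
Lena beats Aisha 99–43.
Omar beats Priya 90–52.
Every option loses at least one head-to-head, so there is no Condorcet winner.

none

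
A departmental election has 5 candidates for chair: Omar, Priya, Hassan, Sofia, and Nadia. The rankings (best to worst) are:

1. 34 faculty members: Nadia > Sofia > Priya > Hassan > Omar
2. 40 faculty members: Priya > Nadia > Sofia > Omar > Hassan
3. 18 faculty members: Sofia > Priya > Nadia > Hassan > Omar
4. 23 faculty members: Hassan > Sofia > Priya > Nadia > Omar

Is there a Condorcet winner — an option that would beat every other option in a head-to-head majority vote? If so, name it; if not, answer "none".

Checking pairwise contests:
Priya beats Omar 115–0.
Sofia beats Priya 75–40.
Priya beats Hassan 92–23.
Nadia beats Sofia 74–41.
Priya beats Nadia 81–34.
Every option loses at least one head-to-head, so there is no Condorcet winner.

none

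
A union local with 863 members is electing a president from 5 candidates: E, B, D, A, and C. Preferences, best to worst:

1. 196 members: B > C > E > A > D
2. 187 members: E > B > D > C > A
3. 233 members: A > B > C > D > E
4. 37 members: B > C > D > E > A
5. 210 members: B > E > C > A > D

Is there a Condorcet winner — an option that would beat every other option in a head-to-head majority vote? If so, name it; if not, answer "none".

B

B vs E: 676–187 for B.
B vs D: 863–0 for B.
B vs A: 630–233 for B.
B vs C: 863–0 for B.
B beats every other option head-to-head.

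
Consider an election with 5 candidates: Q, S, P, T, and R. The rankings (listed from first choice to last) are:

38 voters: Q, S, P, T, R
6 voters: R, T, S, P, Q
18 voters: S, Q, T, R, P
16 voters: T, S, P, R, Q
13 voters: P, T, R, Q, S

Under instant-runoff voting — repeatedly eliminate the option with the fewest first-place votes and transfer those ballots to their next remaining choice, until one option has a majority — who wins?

Round 1: Q 38, S 18, P 13, T 16, R 6. Eliminate R.
Round 2: Q 38, S 18, P 13, T 22. Eliminate P.
Round 3: Q 38, S 18, T 35. Eliminate S.
Round 4: Q 56, T 35. Q has a majority.

Q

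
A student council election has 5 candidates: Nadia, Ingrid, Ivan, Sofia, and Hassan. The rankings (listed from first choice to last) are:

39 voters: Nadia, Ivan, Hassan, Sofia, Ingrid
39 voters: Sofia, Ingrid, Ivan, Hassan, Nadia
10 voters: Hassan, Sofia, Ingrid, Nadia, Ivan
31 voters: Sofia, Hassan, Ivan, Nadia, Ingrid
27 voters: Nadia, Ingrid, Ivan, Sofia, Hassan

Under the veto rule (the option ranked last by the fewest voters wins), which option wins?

Sofia

Last-place votes: Nadia 39, Ingrid 70, Ivan 10, Sofia 0, Hassan 27.
Sofia is ranked last by the fewest voters, so Sofia wins.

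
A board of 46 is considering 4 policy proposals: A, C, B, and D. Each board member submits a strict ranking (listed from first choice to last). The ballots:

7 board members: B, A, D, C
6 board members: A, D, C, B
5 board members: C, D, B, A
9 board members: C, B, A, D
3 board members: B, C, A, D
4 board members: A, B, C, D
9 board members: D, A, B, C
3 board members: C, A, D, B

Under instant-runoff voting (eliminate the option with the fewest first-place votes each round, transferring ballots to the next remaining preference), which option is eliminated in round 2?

Round 1: A 10, C 17, B 10, D 9. Eliminate D.
Round 2: A 19, C 17, B 10. Eliminate B.

B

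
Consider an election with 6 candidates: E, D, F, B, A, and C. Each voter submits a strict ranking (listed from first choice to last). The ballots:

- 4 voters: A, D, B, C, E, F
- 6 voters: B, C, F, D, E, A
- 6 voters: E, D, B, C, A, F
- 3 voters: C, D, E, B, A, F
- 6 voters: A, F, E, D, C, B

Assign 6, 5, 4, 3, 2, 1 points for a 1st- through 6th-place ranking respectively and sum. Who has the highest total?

D

E: 4·2 + 6·2 + 6·6 + 3·4 + 6·4 = 92
D: 4·5 + 6·3 + 6·5 + 3·5 + 6·3 = 101
F: 4·1 + 6·4 + 6·1 + 3·1 + 6·5 = 67
B: 4·4 + 6·6 + 6·4 + 3·3 + 6·1 = 91
A: 4·6 + 6·1 + 6·2 + 3·2 + 6·6 = 84
C: 4·3 + 6·5 + 6·3 + 3·6 + 6·2 = 90
D has the highest Borda score (101).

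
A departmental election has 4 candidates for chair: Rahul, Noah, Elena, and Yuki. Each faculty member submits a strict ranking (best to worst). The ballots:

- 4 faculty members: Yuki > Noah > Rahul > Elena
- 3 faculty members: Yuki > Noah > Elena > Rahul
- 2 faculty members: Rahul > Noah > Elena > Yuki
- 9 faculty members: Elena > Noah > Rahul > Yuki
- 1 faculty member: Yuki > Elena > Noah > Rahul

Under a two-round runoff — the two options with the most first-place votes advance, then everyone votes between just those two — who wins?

Elena

Round 1 first-place votes: Rahul 2, Noah 0, Elena 9, Yuki 8.
Elena and Yuki advance.
Runoff: Elena is preferred to Yuki by 11 voters; Yuki by 8.
Elena wins the runoff.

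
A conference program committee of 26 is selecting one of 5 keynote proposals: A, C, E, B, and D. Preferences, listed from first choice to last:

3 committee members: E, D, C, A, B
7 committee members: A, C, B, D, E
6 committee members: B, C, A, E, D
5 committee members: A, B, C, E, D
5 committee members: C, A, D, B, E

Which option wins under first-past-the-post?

A

First-place votes: A 12, C 5, E 3, B 6, D 0.
A has the most first-place votes.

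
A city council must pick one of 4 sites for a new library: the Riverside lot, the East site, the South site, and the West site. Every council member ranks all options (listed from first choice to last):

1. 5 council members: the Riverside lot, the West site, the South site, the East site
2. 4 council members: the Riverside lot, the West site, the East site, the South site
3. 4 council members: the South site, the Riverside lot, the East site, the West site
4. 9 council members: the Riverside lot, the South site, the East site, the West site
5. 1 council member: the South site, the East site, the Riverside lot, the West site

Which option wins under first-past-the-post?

First-place votes: the Riverside lot 18, the East site 0, the South site 5, the West site 0.
the Riverside lot has the most first-place votes.

the Riverside lot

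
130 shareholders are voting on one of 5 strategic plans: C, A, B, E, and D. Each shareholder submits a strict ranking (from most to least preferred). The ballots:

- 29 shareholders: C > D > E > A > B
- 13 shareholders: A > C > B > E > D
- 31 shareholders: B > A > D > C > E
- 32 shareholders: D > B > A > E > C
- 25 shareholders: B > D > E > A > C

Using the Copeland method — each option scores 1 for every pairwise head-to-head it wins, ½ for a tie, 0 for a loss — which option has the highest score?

B

C: beats E; loses to A, B, and D → score 1.
A: beats C and E; loses to B and D → score 2.
B: beats C, A, E, and D → score 4.
E: loses to C, A, B, and D → score 0.
D: beats C, A, and E; loses to B → score 3.
B has the best pairwise record.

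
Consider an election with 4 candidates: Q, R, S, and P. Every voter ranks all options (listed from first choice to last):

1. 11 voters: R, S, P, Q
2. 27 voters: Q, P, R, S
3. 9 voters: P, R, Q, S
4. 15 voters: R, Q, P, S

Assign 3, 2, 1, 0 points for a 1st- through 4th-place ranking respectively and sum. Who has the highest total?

Q: 11·0 + 27·3 + 9·1 + 15·2 = 120
R: 11·3 + 27·1 + 9·2 + 15·3 = 123
S: 11·2 + 27·0 + 9·0 + 15·0 = 22
P: 11·1 + 27·2 + 9·3 + 15·1 = 107
R has the highest Borda score (123).

R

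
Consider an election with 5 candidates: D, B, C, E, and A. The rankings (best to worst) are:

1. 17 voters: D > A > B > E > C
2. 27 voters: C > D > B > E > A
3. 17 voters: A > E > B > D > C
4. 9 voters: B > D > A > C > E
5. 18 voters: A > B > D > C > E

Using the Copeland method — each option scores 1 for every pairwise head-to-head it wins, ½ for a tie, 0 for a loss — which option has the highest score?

D: beats C, E, and A; ties B → score 3.5.
B: beats C and E; ties D; loses to A → score 2.5.
C: beats E; loses to D, B, and A → score 1.
E: loses to D, B, C, and A → score 0.
A: beats B, C, and E; loses to D → score 3.
D has the best pairwise record.

D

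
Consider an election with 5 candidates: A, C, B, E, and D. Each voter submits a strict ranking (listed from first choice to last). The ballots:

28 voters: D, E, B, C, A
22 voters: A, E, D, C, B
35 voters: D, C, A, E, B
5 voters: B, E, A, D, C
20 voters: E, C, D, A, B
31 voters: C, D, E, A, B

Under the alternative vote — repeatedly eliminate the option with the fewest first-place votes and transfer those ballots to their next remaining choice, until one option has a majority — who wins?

Round 1: A 22, C 31, B 5, E 20, D 63. Eliminate B.
Round 2: A 22, C 31, E 25, D 63. Eliminate A.
Round 3: C 31, E 47, D 63. Eliminate C.
Round 4: E 47, D 94. D has a majority.

D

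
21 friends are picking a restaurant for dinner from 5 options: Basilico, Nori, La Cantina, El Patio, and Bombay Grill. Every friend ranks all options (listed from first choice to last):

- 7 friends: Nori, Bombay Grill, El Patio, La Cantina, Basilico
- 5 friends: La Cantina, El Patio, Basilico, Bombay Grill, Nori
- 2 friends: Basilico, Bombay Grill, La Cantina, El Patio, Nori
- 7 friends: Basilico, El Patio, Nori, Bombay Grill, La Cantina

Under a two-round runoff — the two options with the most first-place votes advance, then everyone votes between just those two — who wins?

Basilico

Round 1 first-place votes: Basilico 9, Nori 7, La Cantina 5, El Patio 0, Bombay Grill 0.
Basilico and Nori advance.
Runoff: Basilico is preferred to Nori by 14 voters; Nori by 7.
Basilico wins the runoff.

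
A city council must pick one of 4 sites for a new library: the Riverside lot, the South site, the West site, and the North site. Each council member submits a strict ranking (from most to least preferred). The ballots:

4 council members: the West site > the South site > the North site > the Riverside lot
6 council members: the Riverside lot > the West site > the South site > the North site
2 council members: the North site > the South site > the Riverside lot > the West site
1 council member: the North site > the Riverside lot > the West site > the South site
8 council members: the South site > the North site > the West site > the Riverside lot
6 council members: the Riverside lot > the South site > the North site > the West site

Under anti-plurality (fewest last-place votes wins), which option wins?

the South site

Last-place votes: the Riverside lot 12, the South site 1, the West site 8, the North site 6.
the South site is ranked last by the fewest voters, so the South site wins.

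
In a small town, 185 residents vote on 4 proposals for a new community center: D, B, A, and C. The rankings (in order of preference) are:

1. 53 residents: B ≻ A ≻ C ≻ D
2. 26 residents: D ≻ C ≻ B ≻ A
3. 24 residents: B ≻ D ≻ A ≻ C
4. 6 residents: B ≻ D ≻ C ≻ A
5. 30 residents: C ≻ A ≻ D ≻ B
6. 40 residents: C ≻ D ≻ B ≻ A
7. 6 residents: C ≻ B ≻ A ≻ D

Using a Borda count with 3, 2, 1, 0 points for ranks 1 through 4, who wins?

D: 53·0 + 26·3 + 24·2 + 6·2 + 30·1 + 40·2 + 6·0 = 248
B: 53·3 + 26·1 + 24·3 + 6·3 + 30·0 + 40·1 + 6·2 = 327
A: 53·2 + 26·0 + 24·1 + 6·0 + 30·2 + 40·0 + 6·1 = 196
C: 53·1 + 26·2 + 24·0 + 6·1 + 30·3 + 40·3 + 6·3 = 339
C has the highest Borda score (339).

C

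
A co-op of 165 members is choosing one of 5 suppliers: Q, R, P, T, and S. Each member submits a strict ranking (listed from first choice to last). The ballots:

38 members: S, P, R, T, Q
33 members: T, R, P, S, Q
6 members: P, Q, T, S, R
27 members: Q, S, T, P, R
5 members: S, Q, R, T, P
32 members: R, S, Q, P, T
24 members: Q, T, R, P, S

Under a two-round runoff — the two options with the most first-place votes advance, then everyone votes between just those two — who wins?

S

Round 1 first-place votes: Q 51, R 32, P 6, T 33, S 43.
Q and S advance.
Runoff: Q is preferred to S by 57 voters; S by 108.
S wins the runoff.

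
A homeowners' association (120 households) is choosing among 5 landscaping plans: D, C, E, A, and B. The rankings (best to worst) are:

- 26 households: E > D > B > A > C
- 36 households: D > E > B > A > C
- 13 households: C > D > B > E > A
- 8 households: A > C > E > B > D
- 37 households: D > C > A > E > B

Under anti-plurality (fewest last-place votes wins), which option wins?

Last-place votes: D 8, C 62, E 0, A 13, B 37.
E is ranked last by the fewest voters, so E wins.

E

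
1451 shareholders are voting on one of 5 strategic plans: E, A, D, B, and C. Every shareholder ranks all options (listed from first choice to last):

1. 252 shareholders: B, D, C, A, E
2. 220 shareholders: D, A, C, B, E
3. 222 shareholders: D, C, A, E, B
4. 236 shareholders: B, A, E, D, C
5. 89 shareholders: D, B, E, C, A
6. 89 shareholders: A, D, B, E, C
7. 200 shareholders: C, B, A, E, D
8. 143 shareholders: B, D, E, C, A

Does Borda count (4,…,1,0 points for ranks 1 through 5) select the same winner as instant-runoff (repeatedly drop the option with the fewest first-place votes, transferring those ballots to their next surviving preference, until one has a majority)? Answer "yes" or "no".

no

Borda — scores: E 1447, A 2820, D 3812, B 3789, C 2642. Winner: D.
Instant-runoff — R1 E 0, A 89, D 531, B 631, C 200 (E out); R2 A 89, D 531, B 631, C 200 (A out); R3 D 620, B 631, C 200 (C out); R4 D 620, B 831 (B winner). Winner: B.
The two methods disagree.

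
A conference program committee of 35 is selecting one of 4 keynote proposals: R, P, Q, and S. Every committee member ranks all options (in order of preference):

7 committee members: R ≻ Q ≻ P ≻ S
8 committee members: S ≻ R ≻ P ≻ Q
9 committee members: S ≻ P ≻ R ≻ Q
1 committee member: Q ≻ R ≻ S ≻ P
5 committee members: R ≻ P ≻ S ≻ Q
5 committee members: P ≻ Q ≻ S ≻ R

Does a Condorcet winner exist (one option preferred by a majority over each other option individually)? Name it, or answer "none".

S vs R: 22–13 for S.
S vs P: 18–17 for S.
S vs Q: 22–13 for S.
S beats every other option head-to-head.

S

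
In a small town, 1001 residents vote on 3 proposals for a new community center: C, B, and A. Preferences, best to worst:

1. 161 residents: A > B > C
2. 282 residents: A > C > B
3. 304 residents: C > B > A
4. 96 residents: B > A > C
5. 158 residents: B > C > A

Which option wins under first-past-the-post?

First-place votes: C 304, B 254, A 443.
A has the most first-place votes.

A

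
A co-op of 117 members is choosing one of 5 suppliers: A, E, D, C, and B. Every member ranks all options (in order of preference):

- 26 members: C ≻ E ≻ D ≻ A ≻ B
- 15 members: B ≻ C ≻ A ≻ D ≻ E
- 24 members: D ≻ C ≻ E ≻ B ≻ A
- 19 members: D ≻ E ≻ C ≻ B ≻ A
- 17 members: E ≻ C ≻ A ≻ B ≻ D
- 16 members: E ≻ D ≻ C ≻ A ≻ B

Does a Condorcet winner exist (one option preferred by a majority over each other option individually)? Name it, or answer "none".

Checking pairwise contests:
E beats A 102–15.
C beats E 65–52.
E beats D 59–58.
D beats C 59–58.
A beats B 59–58.
Every option loses at least one head-to-head, so there is no Condorcet winner.

none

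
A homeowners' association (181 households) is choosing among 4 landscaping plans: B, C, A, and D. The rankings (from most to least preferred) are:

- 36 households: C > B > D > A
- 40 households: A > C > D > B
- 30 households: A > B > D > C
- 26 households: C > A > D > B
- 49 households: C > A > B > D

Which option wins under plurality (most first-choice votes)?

C

First-place votes: B 0, C 111, A 70, D 0.
C has the most first-place votes.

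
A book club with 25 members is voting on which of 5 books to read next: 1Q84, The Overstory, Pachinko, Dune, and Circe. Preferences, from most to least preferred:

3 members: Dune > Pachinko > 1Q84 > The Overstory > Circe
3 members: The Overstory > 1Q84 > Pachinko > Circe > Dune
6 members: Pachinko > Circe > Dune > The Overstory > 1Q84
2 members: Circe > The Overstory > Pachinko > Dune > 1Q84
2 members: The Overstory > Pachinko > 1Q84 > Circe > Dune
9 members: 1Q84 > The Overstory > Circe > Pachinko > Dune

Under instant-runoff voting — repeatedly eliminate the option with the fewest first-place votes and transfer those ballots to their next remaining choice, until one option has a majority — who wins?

Round 1: 1Q84 9, The Overstory 5, Pachinko 6, Dune 3, Circe 2. Eliminate Circe.
Round 2: 1Q84 9, The Overstory 7, Pachinko 6, Dune 3. Eliminate Dune.
Round 3: 1Q84 9, The Overstory 7, Pachinko 9. Eliminate The Overstory.
Round 4: 1Q84 12, Pachinko 13. Pachinko has a majority.

Pachinko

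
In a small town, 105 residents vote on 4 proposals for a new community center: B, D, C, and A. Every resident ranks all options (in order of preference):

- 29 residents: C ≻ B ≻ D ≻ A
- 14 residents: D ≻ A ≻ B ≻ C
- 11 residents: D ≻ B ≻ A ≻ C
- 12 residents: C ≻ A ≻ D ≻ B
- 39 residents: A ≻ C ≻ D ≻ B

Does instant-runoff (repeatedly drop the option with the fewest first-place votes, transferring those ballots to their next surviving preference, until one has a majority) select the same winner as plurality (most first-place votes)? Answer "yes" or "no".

Instant-runoff — R1 B 0, D 25, C 41, A 39 (B out); R2 D 25, C 41, A 39 (D out); R3 C 41, A 64 (A winner). Winner: A.
Plurality — first-place votes: B 0, D 25, C 41, A 39. Winner: C.
The two methods disagree.

no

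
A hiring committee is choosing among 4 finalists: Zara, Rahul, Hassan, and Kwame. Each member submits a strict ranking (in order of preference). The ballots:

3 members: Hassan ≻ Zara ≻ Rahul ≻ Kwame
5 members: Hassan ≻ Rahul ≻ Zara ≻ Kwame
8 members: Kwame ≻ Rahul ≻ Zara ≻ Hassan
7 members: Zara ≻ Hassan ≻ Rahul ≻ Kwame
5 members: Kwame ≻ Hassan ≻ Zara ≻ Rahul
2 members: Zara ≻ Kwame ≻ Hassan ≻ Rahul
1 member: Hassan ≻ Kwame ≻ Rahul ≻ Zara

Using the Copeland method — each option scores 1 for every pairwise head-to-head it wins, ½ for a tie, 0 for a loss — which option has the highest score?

Zara

Zara: beats Rahul, Hassan, and Kwame → score 3.
Rahul: loses to Zara, Hassan, and Kwame → score 0.
Hassan: beats Rahul and Kwame; loses to Zara → score 2.
Kwame: beats Rahul; loses to Zara and Hassan → score 1.
Zara has the best pairwise record.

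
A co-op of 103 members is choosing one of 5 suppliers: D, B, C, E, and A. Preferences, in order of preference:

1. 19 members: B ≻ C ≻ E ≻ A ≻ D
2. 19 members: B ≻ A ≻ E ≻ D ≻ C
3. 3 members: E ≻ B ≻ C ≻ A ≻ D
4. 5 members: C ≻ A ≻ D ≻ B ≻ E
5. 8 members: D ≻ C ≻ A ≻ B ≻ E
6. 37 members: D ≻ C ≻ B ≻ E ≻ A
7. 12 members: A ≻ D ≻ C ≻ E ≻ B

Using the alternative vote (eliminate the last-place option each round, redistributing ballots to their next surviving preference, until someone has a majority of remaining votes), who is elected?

Round 1: D 45, B 38, C 5, E 3, A 12. Eliminate E.
Round 2: D 45, B 41, C 5, A 12. Eliminate C.
Round 3: D 45, B 41, A 17. Eliminate A.
Round 4: D 62, B 41. D has a majority.

D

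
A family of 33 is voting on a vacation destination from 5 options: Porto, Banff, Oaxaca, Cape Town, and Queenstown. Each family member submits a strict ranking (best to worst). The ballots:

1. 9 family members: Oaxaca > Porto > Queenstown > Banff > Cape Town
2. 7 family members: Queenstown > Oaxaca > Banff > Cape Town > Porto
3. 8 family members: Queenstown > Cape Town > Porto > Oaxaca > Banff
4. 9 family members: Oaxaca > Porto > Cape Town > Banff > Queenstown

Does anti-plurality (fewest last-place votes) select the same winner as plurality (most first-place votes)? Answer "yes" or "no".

Anti-plurality — last-place votes: Porto 7, Banff 8, Oaxaca 0, Cape Town 9, Queenstown 9. Winner: Oaxaca.
Plurality — first-place votes: Porto 0, Banff 0, Oaxaca 18, Cape Town 0, Queenstown 15. Winner: Oaxaca.
The two methods agree.

yes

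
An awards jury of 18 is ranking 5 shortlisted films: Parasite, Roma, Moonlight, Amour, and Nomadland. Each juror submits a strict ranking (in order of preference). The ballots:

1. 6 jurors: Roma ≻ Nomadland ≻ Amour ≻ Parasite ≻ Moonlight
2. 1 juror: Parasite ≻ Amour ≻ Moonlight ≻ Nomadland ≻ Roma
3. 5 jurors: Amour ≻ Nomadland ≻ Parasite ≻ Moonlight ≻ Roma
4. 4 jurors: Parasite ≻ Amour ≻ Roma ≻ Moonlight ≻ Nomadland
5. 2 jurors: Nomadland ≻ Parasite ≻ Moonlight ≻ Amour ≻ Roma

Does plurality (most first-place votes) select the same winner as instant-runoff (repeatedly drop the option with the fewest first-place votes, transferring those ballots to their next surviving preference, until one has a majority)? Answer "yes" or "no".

Plurality — first-place votes: Parasite 5, Roma 6, Moonlight 0, Amour 5, Nomadland 2. Winner: Roma.
Instant-runoff — R1 Parasite 5, Roma 6, Moonlight 0, Amour 5, Nomadland 2 (Moonlight out); R2 Parasite 5, Roma 6, Amour 5, Nomadland 2 (Nomadland out); R3 Parasite 7, Roma 6, Amour 5 (Amour out); R4 Parasite 12, Roma 6 (Parasite winner). Winner: Parasite.
The two methods disagree.

no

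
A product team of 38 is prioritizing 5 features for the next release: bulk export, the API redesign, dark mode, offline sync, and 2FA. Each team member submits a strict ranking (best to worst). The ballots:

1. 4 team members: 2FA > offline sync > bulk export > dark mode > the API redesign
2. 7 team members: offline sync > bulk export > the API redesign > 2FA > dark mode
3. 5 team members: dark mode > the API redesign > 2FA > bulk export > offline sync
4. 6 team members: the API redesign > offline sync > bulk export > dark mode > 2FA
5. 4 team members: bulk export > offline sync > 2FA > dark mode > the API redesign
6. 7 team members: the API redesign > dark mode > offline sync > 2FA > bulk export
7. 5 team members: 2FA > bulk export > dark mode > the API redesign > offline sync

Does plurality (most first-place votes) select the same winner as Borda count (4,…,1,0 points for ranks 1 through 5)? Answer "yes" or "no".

Plurality — first-place votes: bulk export 4, the API redesign 13, dark mode 5, offline sync 7, 2FA 9. Winner: the API redesign.
Borda — scores: bulk export 77, the API redesign 86, dark mode 65, offline sync 84, 2FA 68. Winner: the API redesign.
The two methods agree.

yes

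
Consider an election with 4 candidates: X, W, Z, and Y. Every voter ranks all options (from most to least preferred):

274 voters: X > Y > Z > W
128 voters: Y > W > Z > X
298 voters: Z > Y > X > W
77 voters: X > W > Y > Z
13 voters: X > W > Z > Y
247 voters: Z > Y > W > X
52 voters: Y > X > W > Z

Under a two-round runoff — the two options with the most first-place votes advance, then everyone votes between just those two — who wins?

Z

Round 1 first-place votes: X 364, W 0, Z 545, Y 180.
Z and X advance.
Runoff: Z is preferred to X by 673 voters; X by 416.
Z wins the runoff.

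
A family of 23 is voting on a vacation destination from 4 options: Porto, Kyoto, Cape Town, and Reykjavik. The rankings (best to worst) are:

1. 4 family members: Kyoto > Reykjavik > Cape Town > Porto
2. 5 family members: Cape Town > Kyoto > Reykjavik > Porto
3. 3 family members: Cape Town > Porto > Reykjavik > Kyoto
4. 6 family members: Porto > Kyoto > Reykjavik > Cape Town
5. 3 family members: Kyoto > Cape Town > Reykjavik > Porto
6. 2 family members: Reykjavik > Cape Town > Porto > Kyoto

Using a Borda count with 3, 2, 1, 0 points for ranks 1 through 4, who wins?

Porto: 4·0 + 5·0 + 3·2 + 6·3 + 3·0 + 2·1 = 26
Kyoto: 4·3 + 5·2 + 3·0 + 6·2 + 3·3 + 2·0 = 43
Cape Town: 4·1 + 5·3 + 3·3 + 6·0 + 3·2 + 2·2 = 38
Reykjavik: 4·2 + 5·1 + 3·1 + 6·1 + 3·1 + 2·3 = 31
Kyoto has the highest Borda score (43).

Kyoto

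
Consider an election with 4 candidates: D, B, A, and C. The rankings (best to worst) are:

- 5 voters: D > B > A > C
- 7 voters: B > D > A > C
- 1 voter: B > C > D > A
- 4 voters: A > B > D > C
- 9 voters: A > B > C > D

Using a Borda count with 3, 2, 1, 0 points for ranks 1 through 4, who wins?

D: 5·3 + 7·2 + 1·1 + 4·1 + 9·0 = 34
B: 5·2 + 7·3 + 1·3 + 4·2 + 9·2 = 60
A: 5·1 + 7·1 + 1·0 + 4·3 + 9·3 = 51
C: 5·0 + 7·0 + 1·2 + 4·0 + 9·1 = 11
B has the highest Borda score (60).

B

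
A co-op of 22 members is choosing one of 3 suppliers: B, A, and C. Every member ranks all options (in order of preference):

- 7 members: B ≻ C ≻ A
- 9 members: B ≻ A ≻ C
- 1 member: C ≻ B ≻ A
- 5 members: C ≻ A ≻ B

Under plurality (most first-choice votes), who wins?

First-place votes: B 16, A 0, C 6.
B has the most first-place votes.

B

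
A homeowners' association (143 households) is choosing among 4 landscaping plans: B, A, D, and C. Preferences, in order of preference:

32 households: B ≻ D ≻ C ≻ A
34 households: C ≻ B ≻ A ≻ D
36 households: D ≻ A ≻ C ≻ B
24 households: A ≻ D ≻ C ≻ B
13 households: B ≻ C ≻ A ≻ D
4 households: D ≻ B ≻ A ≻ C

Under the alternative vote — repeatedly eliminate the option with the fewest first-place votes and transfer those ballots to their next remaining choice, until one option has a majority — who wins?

Round 1: B 45, A 24, D 40, C 34. Eliminate A.
Round 2: B 45, D 64, C 34. Eliminate C.
Round 3: B 79, D 64. B has a majority.

B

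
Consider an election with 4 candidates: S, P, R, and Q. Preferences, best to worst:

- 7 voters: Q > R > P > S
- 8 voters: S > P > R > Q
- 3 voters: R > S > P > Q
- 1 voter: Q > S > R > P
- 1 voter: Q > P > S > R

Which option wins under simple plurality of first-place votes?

First-place votes: S 8, P 0, R 3, Q 9.
Q has the most first-place votes.

Q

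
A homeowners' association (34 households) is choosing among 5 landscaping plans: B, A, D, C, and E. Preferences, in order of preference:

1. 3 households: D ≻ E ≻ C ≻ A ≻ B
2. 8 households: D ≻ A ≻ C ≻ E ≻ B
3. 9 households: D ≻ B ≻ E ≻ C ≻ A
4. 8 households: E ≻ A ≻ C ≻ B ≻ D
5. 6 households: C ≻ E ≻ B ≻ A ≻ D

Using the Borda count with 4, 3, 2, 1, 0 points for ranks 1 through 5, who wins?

B: 3·0 + 8·0 + 9·3 + 8·1 + 6·2 = 47
A: 3·1 + 8·3 + 9·0 + 8·3 + 6·1 = 57
D: 3·4 + 8·4 + 9·4 + 8·0 + 6·0 = 80
C: 3·2 + 8·2 + 9·1 + 8·2 + 6·4 = 71
E: 3·3 + 8·1 + 9·2 + 8·4 + 6·3 = 85
E has the highest Borda score (85).

E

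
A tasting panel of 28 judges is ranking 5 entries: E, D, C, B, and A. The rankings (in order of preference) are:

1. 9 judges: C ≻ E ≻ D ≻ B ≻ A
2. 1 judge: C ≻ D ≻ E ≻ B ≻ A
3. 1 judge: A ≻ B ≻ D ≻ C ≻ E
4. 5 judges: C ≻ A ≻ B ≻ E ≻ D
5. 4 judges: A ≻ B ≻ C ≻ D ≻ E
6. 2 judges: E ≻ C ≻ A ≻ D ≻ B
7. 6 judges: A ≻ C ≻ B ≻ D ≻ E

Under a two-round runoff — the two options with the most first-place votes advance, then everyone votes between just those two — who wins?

C

Round 1 first-place votes: E 2, D 0, C 15, B 0, A 11.
C and A advance.
Runoff: C is preferred to A by 17 voters; A by 11.
C wins the runoff.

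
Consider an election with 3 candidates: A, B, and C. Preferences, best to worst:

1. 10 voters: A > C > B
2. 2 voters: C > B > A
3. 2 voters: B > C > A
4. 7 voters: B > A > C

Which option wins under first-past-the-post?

First-place votes: A 10, B 9, C 2.
A has the most first-place votes.

A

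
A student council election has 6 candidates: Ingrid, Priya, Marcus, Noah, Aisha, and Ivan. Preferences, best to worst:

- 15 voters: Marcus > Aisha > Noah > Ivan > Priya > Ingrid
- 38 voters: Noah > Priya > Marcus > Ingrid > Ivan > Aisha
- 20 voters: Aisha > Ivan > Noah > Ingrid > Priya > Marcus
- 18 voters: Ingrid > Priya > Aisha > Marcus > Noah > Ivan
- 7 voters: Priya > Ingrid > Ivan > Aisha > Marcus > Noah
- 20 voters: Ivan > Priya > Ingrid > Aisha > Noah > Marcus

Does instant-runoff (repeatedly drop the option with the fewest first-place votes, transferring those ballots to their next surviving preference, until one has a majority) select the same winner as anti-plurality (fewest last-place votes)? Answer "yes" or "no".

Instant-runoff — R1 Ingrid 18, Priya 7, Marcus 15, Noah 38, Aisha 20, Ivan 20 (Priya out); R2 Ingrid 25, Marcus 15, Noah 38, Aisha 20, Ivan 20 (Marcus out); R3 Ingrid 25, Noah 38, Aisha 35, Ivan 20 (Ivan out); R4 Ingrid 45, Noah 38, Aisha 35 (Aisha out); R5 Ingrid 45, Noah 73 (Noah winner). Winner: Noah.
Anti-plurality — last-place votes: Ingrid 15, Priya 0, Marcus 40, Noah 7, Aisha 38, Ivan 18. Winner: Priya.
The two methods disagree.

no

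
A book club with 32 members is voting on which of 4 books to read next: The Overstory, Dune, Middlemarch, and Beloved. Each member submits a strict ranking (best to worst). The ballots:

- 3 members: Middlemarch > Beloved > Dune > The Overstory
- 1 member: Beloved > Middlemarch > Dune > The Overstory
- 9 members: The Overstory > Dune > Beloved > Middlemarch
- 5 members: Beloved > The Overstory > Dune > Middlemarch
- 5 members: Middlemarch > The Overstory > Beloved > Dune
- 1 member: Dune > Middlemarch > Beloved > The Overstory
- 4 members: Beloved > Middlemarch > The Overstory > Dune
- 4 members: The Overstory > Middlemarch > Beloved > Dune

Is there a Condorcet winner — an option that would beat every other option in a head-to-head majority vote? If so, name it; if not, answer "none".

The Overstory

The Overstory vs Dune: 27–5 for The Overstory.
The Overstory vs Middlemarch: 18–14 for The Overstory.
The Overstory vs Beloved: 18–14 for The Overstory.
The Overstory beats every other option head-to-head.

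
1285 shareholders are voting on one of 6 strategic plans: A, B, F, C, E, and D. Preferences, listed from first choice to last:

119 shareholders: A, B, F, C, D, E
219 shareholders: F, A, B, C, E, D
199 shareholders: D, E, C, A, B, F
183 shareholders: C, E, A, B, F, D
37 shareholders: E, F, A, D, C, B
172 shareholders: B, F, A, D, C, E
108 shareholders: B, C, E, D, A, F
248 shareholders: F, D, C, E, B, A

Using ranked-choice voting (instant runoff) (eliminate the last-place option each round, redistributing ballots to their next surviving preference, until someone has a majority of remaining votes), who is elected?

B

Round 1: A 119, B 280, F 467, C 183, E 37, D 199. Eliminate E.
Round 2: A 119, B 280, F 504, C 183, D 199. Eliminate A.
Round 3: B 399, F 504, C 183, D 199. Eliminate C.
Round 4: B 582, F 504, D 199. Eliminate D.
Round 5: B 781, F 504. B has a majority.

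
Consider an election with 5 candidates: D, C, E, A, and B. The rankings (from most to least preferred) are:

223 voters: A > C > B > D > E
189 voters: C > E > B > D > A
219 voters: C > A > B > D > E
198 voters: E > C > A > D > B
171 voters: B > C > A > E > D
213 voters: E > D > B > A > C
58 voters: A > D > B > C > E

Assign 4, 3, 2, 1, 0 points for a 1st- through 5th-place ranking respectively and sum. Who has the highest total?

D: 223·1 + 189·1 + 219·1 + 198·1 + 171·0 + 213·3 + 58·3 = 1642
C: 223·3 + 189·4 + 219·4 + 198·3 + 171·3 + 213·0 + 58·1 = 3466
E: 223·0 + 189·3 + 219·0 + 198·4 + 171·1 + 213·4 + 58·0 = 2382
A: 223·4 + 189·0 + 219·3 + 198·2 + 171·2 + 213·1 + 58·4 = 2732
B: 223·2 + 189·2 + 219·2 + 198·0 + 171·4 + 213·2 + 58·2 = 2488
C has the highest Borda score (3466).

C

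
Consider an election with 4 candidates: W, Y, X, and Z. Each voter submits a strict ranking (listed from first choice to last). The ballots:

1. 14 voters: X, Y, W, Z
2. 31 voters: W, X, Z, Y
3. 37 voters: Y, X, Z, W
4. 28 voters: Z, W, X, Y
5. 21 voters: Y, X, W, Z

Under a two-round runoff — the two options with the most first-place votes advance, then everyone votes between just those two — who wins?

Y

Round 1 first-place votes: W 31, Y 58, X 14, Z 28.
Y and W advance.
Runoff: Y is preferred to W by 72 voters; W by 59.
Y wins the runoff.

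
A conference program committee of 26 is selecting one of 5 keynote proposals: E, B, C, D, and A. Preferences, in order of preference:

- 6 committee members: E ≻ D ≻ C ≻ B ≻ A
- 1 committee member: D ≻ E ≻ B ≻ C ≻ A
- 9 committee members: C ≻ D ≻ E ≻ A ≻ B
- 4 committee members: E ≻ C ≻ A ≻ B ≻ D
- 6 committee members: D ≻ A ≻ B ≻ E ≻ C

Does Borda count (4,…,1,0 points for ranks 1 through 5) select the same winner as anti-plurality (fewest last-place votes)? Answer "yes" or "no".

no

Borda — scores: E 67, B 24, C 61, D 73, A 35. Winner: D.
Anti-plurality — last-place votes: E 0, B 9, C 6, D 4, A 7. Winner: E.
The two methods disagree.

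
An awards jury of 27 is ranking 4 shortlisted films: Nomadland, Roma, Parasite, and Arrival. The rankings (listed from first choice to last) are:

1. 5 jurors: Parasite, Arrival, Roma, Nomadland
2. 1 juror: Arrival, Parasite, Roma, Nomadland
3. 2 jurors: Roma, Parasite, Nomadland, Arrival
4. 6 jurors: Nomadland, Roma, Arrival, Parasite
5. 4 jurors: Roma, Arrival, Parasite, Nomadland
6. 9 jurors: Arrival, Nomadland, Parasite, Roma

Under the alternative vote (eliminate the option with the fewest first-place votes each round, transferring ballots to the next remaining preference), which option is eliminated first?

Round 1: Nomadland 6, Roma 6, Parasite 5, Arrival 10. Eliminate Parasite.

Parasite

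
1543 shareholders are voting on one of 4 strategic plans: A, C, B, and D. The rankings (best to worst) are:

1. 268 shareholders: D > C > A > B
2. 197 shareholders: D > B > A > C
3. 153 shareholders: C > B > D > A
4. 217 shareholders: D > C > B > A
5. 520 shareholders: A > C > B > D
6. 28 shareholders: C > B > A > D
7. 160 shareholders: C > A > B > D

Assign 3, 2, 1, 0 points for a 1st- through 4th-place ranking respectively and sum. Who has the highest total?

A: 268·1 + 197·1 + 153·0 + 217·0 + 520·3 + 28·1 + 160·2 = 2373
C: 268·2 + 197·0 + 153·3 + 217·2 + 520·2 + 28·3 + 160·3 = 3033
B: 268·0 + 197·2 + 153·2 + 217·1 + 520·1 + 28·2 + 160·1 = 1653
D: 268·3 + 197·3 + 153·1 + 217·3 + 520·0 + 28·0 + 160·0 = 2199
C has the highest Borda score (3033).

C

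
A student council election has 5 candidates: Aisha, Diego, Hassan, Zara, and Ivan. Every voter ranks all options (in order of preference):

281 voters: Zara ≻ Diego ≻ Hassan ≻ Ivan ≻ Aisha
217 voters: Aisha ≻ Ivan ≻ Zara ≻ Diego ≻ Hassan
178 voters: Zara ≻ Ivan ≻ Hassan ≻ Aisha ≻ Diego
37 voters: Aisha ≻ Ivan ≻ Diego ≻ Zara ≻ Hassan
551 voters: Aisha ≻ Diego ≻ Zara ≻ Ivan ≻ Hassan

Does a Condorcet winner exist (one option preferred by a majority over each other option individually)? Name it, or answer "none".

Aisha vs Diego: 983–281 for Aisha.
Aisha vs Hassan: 805–459 for Aisha.
Aisha vs Zara: 805–459 for Aisha.
Aisha vs Ivan: 805–459 for Aisha.
Aisha beats every other option head-to-head.

Aisha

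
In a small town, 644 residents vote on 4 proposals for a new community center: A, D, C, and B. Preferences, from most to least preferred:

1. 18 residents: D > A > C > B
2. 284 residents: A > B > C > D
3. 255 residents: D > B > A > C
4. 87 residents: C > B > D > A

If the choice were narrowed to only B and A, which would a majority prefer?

Voters preferring B to A: 342; preferring A to B: 302.
B wins the head-to-head.

B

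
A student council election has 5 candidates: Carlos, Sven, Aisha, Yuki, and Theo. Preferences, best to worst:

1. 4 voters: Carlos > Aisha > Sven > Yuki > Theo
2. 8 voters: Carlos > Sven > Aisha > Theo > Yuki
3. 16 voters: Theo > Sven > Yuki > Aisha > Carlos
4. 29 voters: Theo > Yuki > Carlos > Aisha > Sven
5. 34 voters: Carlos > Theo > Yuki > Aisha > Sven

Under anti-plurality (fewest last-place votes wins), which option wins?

Aisha

Last-place votes: Carlos 16, Sven 63, Aisha 0, Yuki 8, Theo 4.
Aisha is ranked last by the fewest voters, so Aisha wins.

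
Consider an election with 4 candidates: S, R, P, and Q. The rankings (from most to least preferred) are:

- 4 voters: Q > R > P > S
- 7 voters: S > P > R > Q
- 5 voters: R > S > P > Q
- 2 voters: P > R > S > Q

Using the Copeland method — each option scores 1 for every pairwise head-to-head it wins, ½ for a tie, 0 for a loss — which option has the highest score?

R

S: beats P and Q; loses to R → score 2.
R: beats S and Q; ties P → score 2.5.
P: beats Q; ties R; loses to S → score 1.5.
Q: loses to S, R, and P → score 0.
R has the best pairwise record.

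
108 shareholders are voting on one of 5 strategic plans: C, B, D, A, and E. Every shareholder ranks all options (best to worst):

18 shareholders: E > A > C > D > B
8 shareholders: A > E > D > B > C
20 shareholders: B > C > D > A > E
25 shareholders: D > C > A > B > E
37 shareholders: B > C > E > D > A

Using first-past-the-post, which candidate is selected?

First-place votes: C 0, B 57, D 25, A 8, E 18.
B has the most first-place votes.

B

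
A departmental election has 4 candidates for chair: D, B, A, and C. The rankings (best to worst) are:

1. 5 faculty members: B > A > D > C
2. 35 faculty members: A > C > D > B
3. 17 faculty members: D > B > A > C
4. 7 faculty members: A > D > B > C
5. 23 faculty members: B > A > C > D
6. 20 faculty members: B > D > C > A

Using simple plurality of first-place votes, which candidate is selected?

First-place votes: D 17, B 48, A 42, C 0.
B has the most first-place votes.

B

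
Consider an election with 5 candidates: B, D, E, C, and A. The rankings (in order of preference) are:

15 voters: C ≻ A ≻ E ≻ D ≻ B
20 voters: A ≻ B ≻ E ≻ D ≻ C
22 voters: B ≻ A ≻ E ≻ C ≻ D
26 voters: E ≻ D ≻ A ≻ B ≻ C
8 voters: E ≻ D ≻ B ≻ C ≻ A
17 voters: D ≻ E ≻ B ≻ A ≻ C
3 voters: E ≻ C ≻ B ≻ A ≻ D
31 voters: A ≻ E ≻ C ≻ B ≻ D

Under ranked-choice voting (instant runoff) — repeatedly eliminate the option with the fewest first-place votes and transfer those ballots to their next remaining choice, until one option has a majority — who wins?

A

Round 1: B 22, D 17, E 37, C 15, A 51. Eliminate C.
Round 2: B 22, D 17, E 37, A 66. Eliminate D.
Round 3: B 22, E 54, A 66. Eliminate B.
Round 4: E 54, A 88. A has a majority.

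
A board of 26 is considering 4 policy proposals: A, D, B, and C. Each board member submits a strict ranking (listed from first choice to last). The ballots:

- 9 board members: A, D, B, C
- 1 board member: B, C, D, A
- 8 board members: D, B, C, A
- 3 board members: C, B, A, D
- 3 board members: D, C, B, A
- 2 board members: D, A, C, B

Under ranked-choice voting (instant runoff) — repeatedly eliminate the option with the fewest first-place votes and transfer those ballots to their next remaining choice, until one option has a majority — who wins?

Round 1: A 9, D 13, B 1, C 3. Eliminate B.
Round 2: A 9, D 13, C 4. Eliminate C.
Round 3: A 12, D 14. D has a majority.

D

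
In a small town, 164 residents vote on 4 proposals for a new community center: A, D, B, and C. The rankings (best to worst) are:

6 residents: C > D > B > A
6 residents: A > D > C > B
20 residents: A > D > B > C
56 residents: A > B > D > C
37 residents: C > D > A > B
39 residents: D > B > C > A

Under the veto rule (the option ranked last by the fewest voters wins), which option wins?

Last-place votes: A 45, D 0, B 43, C 76.
D is ranked last by the fewest voters, so D wins.

D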